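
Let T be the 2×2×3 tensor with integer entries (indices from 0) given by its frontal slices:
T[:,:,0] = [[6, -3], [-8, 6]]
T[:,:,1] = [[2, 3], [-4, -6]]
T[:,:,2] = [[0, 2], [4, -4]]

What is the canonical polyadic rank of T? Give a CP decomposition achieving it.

rank(T) = 3

Lower bound: the mode-3 unfolding of T (rows indexed by k, columns by (i,j) = (0,0), (0,1), (1,0), (1,1)) is [[6, -3, -8, 6], [2, 3, -4, -6], [0, 2, 4, -4]].
There the 3×3 minor on rows k ∈ {0, 1, 2}, columns (i,j) ∈ {(0,0), (0,1), (1,0)} is det [[6, -3, -8], [2, 3, -4], [0, 2, 4]] = 112 ≠ 0, so this unfolding has rank ≥ 3; CP rank is at least every unfolding rank, so rank(T) ≥ 3. (Flattening ranks never certify an upper bound on CP rank; for that we must actually write T with 3 rank-1 terms.)
Upper bound: T is a sum of 3 rank-1 terms, T = (1, -2) ∘ (0, 1) ∘ (-2, 4, 0) + (1, -2) ∘ (2, -1) ∘ (1, 1, -2) + (1, -1) ∘ (1, 0) ∘ (4, 0, 4) (one valid choice — decompositions are not unique — normalised so each a, b is primitive with positive first nonzero entry; check it by expanding all entries), so rank(T) ≤ 3.
These bounds meet, so rank(T) = 3.
Check entry T[0,1,0] = -3: (1)·(1)·(-2) + (1)·(-1)·(1) + (1)·(0)·(4) = -3.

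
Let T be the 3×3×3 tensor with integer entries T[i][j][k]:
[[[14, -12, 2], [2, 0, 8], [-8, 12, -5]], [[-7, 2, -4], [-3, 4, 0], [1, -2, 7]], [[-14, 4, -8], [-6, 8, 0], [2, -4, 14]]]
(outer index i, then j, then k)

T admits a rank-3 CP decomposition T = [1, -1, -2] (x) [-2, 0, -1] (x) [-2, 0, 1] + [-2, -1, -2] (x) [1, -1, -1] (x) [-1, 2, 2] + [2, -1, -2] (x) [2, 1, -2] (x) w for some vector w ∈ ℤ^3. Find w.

w = [2, -2, 2]

Subtract the known terms from T to get the rank-1 residual R = [2, -1, -2] (x) [2, 1, -2] (x) w, so R[i,j,k] = a[i]·b[j]·w[k]. Pick indices with nonzero a[0]·b[0] = (2)·(2) = 4. Only the fibre through (0,0,·) is needed: R[0,0,:] = T[0,0,:] − Σₗ aₗ[0]bₗ[0]cₗ = [14, -12, 2] − (1)·(-2)·[-2, 0, 1] − (-2)·(1)·[-1, 2, 2] = [8, -8, 8]. Then w[k] = R[0,0,k] / 4 for each k, giving w = [8, -8, 8] / 4 = [2, -2, 2].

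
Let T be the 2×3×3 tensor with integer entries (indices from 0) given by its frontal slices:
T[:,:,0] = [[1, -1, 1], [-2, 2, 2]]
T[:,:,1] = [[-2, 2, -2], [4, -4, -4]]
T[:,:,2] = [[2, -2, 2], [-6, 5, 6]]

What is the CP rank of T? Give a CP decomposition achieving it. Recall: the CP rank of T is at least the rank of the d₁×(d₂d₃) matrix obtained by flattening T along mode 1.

rank(T) = 3

Lower bound: in the mode-2 unfolding of T (rows indexed by j, columns by (i,k)) the 3×3 minor on rows j ∈ {0, 1, 2}, columns (i,k) ∈ {(0,0), (1,0), (1,2)} is det [[1, -2, -6], [-1, 2, 5], [1, 2, 6]] = 4 ≠ 0, so that unfolding has rank ≥ 3 and hence rank(T) ≥ 3 (CP rank is at least every unfolding rank, though it can be larger).
Upper bound: T is a sum of 3 rank-1 terms, T = (0, 1) ⊗ (2, -1, -2) ⊗ (0, 0, -1) + (1, 0) ⊗ (1, -1, 0) ⊗ (2, -4, 4) + (1, 2) ⊗ (1, -1, -1) ⊗ (-1, 2, -2) (written with every a and b primitive with positive leading entry and the scale carried by c; CP decompositions are not unique, and this one is verified by expanding entrywise), so rank(T) ≤ 3.
These bounds meet, so rank(T) = 3.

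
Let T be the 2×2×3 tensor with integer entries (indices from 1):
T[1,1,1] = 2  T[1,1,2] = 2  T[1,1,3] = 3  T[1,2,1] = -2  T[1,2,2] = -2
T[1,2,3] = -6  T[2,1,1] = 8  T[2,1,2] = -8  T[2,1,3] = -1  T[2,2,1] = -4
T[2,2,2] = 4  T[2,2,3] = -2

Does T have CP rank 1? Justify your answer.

No

The mode-3 unfolding of T (rows indexed by k, columns by (i,j) = (1,1), (1,2), (2,1), (2,2)) is [[2, -2, 8, -4], [2, -2, -8, 4], [3, -6, -1, -2]].
There the 3×3 minor on rows k ∈ {1, 2, 3}, columns (i,j) ∈ {(1,1), (1,2), (2,1)} is det [[2, -2, 8], [2, -2, -8], [3, -6, -1]] = -96 ≠ 0, so this unfolding has rank ≥ 3; CP rank is at least every unfolding rank, so rank(T) ≥ 3.
In particular rank(T) ≥ 3 > 1, so T is not rank-1.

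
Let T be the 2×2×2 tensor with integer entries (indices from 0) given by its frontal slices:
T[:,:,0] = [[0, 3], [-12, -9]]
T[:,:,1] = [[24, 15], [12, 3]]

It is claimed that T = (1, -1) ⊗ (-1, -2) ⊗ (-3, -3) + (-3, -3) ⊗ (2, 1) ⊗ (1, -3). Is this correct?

Reconstruct entry (0,0,0) from the claimed factors: Σₗ aₗ[0]bₗ[0]cₗ[0] = (1)·(-1)·(-3) + (-3)·(2)·(1) = -3, but T[0,0,0] = 0. The claim is false.

No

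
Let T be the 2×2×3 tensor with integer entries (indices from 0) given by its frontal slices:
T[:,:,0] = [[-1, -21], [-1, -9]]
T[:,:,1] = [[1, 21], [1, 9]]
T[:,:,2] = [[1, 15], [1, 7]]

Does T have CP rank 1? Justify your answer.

No

The mode-2 unfolding of T (rows indexed by j, columns by (i,k) = (0,0), (0,1), (0,2), (1,0), (1,1), (1,2)) is [[-1, 1, 1, -1, 1, 1], [-21, 21, 15, -9, 9, 7]].
There the 2×2 minor on rows j ∈ {0, 1}, columns (i,k) ∈ {(0,0), (0,2)} is det [[-1, 1], [-21, 15]] = 6 ≠ 0, so this unfolding has rank ≥ 2; CP rank is at least every unfolding rank, so rank(T) ≥ 2.
In particular rank(T) ≥ 2 > 1, so T is not rank-1.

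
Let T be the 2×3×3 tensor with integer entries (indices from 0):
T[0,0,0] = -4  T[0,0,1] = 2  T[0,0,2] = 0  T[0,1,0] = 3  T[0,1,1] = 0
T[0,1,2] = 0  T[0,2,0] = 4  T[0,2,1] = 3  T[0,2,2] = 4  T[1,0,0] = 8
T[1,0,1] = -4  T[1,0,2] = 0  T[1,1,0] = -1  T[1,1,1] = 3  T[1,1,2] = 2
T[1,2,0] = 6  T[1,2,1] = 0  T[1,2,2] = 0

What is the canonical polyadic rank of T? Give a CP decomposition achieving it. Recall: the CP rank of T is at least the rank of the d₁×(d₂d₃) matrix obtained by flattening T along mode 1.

Lower bound: the mode-3 unfolding of T (rows indexed by k, columns by (i,j) = (0,0), (0,1), (0,2), (1,0), (1,1), (1,2)) is [[-4, 3, 4, 8, -1, 6], [2, 0, 3, -4, 3, 0], [0, 0, 4, 0, 2, 0]].
There the 3×3 minor on rows k ∈ {0, 1, 2}, columns (i,j) ∈ {(0,0), (0,1), (0,2)} is det [[-4, 3, 4], [2, 0, 3], [0, 0, 4]] = -24 ≠ 0, so this unfolding has rank ≥ 3; CP rank is at least every unfolding rank, so rank(T) ≥ 3. (Unfolding ranks only ever bound the CP rank from below — rank(T) can be strictly larger than all of them — so the matching upper bound has to come from an explicit 3-term decomposition.)
Upper bound: T is a sum of 3 rank-1 terms, T = [1, -2] (x) [2, -1, 1] (x) [-2, 1, 0] + [1, -1] (x) [0, 1, -2] (x) [-1, 0, -1] + [1, 1] (x) [0, 1, 2] (x) [2, 1, 1] (one valid choice — decompositions are not unique — normalised so each a, b is primitive with positive first nonzero entry; check it by expanding all entries), so rank(T) ≤ 3.
These bounds meet, so rank(T) = 3.
Check entry T[0,1,0] = 3: (1)·(-1)·(-2) + (1)·(1)·(-1) + (1)·(1)·(2) = 3.

rank(T) = 3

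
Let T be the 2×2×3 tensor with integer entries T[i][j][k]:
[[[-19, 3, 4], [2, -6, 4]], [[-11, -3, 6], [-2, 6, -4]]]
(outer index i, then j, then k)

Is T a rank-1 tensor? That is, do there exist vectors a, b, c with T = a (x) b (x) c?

The mode-2 unfolding of T (rows indexed by j, columns by (i,k) = (0,0), (0,1), (0,2), (1,0), (1,1), (1,2)) is [[-19, 3, 4, -11, -3, 6], [2, -6, 4, -2, 6, -4]].
There the 2×2 minor on rows j ∈ {0, 1}, columns (i,k) ∈ {(0,0), (0,1)} is det [[-19, 3], [2, -6]] = 108 ≠ 0, so this unfolding has rank ≥ 2; CP rank is at least every unfolding rank, so rank(T) ≥ 2.
In particular rank(T) ≥ 2 > 1, so T is not rank-1.

No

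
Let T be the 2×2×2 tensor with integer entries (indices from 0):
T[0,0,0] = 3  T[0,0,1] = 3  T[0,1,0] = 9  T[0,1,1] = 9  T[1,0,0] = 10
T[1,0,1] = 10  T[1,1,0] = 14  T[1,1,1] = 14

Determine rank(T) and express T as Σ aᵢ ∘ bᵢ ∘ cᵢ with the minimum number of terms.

rank(T) = 2

Lower bound: the mode-2 unfolding of T (rows indexed by j, columns by (i,k) = (0,0), (0,1), (1,0), (1,1)) is [[3, 3, 10, 10], [9, 9, 14, 14]].
There the 2×2 minor on rows j ∈ {0, 1}, columns (i,k) ∈ {(0,0), (1,0)} is det [[3, 10], [9, 14]] = -48 ≠ 0, so this unfolding has rank ≥ 2; CP rank is at least every unfolding rank, so rank(T) ≥ 2. (Flattening ranks never certify an upper bound on CP rank; for that we must actually write T with 2 rank-1 terms.)
Upper bound — finding two terms. Every mode-3 slice of T is a multiple of one matrix: T[:,:,k] = c[k]·M with c = [1, 1] and M = [[3, 9], [10, 14]] (rows indexed by i, columns by j). So it suffices to write M as a sum of two rank-1 matrices.
Splitting M by its rows (i = 0, 1), M = [1, 0][3, 9]ᵀ + [0, 1][10, 14]ᵀ.
Hence T = [1, 0] ∘ [3, 9] ∘ [1, 1] + [0, 1] ∘ [10, 14] ∘ [1, 1], so rank(T) ≤ 2.
These bounds meet, so rank(T) = 2.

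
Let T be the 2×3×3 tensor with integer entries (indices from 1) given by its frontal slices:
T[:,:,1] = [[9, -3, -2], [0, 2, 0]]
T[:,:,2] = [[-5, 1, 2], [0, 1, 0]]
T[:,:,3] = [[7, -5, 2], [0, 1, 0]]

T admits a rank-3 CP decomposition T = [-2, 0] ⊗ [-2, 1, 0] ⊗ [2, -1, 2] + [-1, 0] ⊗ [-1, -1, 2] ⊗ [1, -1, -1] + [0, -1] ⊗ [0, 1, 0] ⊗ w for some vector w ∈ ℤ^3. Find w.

w = [-2, -1, -1]

Subtract the known terms from T to get the rank-1 residual R = [0, -1] ⊗ [0, 1, 0] ⊗ w, so R[i,j,k] = a[i]·b[j]·w[k]. Pick indices with nonzero a[2]·b[2] = (-1)·(1) = -1. Only the fibre through (2,2,·) is needed: R[2,2,:] = T[2,2,:] − Σₗ aₗ[2]bₗ[2]cₗ = [2, 1, 1] − (0)·(1)·[2, -1, 2] − (0)·(-1)·[1, -1, -1] = [2, 1, 1]. Then w[k] = R[2,2,k] / -1 for each k, giving w = [2, 1, 1] / -1 = [-2, -1, -1].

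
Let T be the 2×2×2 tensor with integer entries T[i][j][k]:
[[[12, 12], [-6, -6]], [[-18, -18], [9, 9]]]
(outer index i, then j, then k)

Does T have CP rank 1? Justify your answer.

Yes

If T = a ∘ b ∘ c then every fibre of T is a multiple of the corresponding factor, so read the factors off the fibres through the nonzero entry T[0,0,0] = 12.
The mode-1 fibre T[:,0,0] = [12, -18] gives a = [2, -3] (primitive direction); the mode-2 fibre T[0,:,0] = [12, -6] gives b = [2, -1]; then c[k] = T[0,0,k] / (a[0]·b[0]) = [12, 12] / 4 = [3, 3].
Expanding [2, -3] ∘ [2, -1] ∘ [3, 3] reproduces all 8 entries of T, so T = [2, -3] ∘ [2, -1] ∘ [3, 3] and rank(T) ≤ 1.
Equivalently every frontal slice T[:,:,k] is c[k] times the rank-1 matrix [2, -3] ∘ [2, -1]. So T has rank 1 (it is nonzero).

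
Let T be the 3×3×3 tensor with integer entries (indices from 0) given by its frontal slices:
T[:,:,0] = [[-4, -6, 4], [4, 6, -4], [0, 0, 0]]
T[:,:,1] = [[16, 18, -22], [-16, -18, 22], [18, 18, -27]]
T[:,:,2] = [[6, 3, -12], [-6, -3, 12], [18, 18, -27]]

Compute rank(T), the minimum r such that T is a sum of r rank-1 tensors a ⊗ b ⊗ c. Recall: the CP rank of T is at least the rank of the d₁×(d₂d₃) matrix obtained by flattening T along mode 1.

2

Lower bound: in the mode-3 unfolding of T (rows indexed by k, columns by (i,j)) the 2×2 minor on rows k ∈ {0, 1}, columns (i,j) ∈ {(0,0), (0,1)} is det [[-4, -6], [16, 18]] = 24 ≠ 0, so that unfolding has rank ≥ 2 and hence rank(T) ≥ 2 (CP rank is at least every unfolding rank, though it can be larger).
Upper bound: with S_k = T[:,:,k], the two rank-1 terms a₁b₁ᵀ, a₂b₂ᵀ are the rank-1 members of the pencil x·S₀ + y·S₁.
The 2×2 minor of x·S₀ + y·S₁ on rows {0,2}, columns {0,1} is 36·xy − 36·y² = 36·(x − y)(y), vanishing at (x:y) = (1:1) and (1:0).
M₁ = S₀ + S₁ = [[12, 12, -18], [-12, -12, 18], [18, 18, -27]] = 3·[2, -2, 3][2, 2, -3]ᵀ and M₂ = S₀ = [[-4, -6, 4], [4, 6, -4], [0, 0, 0]] = (-2)·[1, -1, 0][2, 3, -2]ᵀ, so take a₁ = [2, -2, 3], b₁ = [2, 2, -3], a₂ = [1, -1, 0], b₂ = [2, 3, -2].
Each slice is an integer combination of E₁ = a₁b₁ᵀ and E₂ = a₂b₂ᵀ: S₀ = −2·E₂, S₁ = 3·E₁ + 2·E₂, S₂ = 3·E₁ − 3·E₂; reading off coefficients, c₁ = [0, 3, 3] and c₂ = [-2, 2, -3].
Hence T = [2, -2, 3] ⊗ [2, 2, -3] ⊗ [0, 3, 3] + [1, -1, 0] ⊗ [2, 3, -2] ⊗ [-2, 2, -3], so rank(T) ≤ 2.
These bounds meet, so rank(T) = 2.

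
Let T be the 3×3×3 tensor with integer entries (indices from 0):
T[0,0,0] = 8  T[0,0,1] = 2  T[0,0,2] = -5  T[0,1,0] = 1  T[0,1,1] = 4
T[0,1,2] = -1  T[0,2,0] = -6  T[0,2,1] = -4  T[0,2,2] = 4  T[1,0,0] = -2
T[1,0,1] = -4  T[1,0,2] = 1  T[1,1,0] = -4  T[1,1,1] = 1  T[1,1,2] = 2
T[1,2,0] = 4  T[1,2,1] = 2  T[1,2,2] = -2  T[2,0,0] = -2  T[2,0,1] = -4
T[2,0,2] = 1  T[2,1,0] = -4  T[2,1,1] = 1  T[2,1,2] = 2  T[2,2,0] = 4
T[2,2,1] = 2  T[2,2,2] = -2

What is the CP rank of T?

3

Lower bound: in the mode-3 unfolding of T (rows indexed by k, columns by (i,j)) the 3×3 minor on rows k ∈ {0, 1, 2}, columns (i,j) ∈ {(0,0), (0,1), (1,0)} is det [[8, 1, -2], [2, 4, -4], [-5, -1, 1]] = -18 ≠ 0, so that unfolding has rank ≥ 3 and hence rank(T) ≥ 3 (CP rank is at least every unfolding rank, though it can be larger).
Upper bound: T is a sum of 3 rank-1 terms, T = (1, -1, -1) ⊗ (2, 1, -2) ⊗ (1, 0, 0) + (1, 1, 1) ⊗ (1, -1, 0) ⊗ (2, -2, -1) + (2, -1, -1) ⊗ (2, 1, -2) ⊗ (1, 1, -1) (written with every a and b primitive with positive leading entry and the scale carried by c; CP decompositions are not unique, and this one is verified by expanding entrywise), so rank(T) ≤ 3.
These bounds meet, so rank(T) = 3.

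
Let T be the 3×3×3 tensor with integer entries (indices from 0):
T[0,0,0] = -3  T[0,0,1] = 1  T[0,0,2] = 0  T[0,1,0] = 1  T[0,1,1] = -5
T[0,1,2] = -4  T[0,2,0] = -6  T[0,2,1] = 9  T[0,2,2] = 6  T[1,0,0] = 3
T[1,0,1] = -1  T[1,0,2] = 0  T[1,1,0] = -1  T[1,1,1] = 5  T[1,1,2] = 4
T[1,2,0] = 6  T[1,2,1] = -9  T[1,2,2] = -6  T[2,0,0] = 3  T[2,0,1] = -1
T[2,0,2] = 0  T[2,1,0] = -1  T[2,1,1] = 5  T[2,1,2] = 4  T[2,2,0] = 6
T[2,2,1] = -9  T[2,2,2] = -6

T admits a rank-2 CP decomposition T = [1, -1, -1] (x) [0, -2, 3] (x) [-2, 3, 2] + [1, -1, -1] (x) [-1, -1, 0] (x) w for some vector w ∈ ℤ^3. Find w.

Subtract the known terms from T to get the rank-1 residual R = [1, -1, -1] (x) [-1, -1, 0] (x) w, so R[i,j,k] = a[i]·b[j]·w[k]. Pick indices with nonzero a[0]·b[0] = (1)·(-1) = -1. Only the fibre through (0,0,·) is needed: R[0,0,:] = T[0,0,:] − Σₗ aₗ[0]bₗ[0]cₗ = [-3, 1, 0] − (1)·(0)·[-2, 3, 2] = [-3, 1, 0]. Then w[k] = R[0,0,k] / -1 for each k, giving w = [-3, 1, 0] / -1 = [3, -1, 0].

w = [3, -1, 0]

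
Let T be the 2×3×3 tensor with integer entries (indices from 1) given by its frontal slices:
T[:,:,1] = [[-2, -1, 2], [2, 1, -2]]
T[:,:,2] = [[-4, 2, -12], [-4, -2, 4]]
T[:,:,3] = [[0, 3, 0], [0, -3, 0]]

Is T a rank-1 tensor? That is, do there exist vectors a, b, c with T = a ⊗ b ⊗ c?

No

The mode-2 unfolding of T (rows indexed by j, columns by (i,k) = (1,1), (1,2), (1,3), (2,1), (2,2), (2,3)) is [[-2, -4, 0, 2, -4, 0], [-1, 2, 3, 1, -2, -3], [2, -12, 0, -2, 4, 0]].
There the 3×3 minor on rows j ∈ {1, 2, 3}, columns (i,k) ∈ {(1,1), (1,2), (1,3)} is det [[-2, -4, 0], [-1, 2, 3], [2, -12, 0]] = -96 ≠ 0, so this unfolding has rank ≥ 3; CP rank is at least every unfolding rank, so rank(T) ≥ 3.
In particular rank(T) ≥ 3 > 1, so T is not rank-1.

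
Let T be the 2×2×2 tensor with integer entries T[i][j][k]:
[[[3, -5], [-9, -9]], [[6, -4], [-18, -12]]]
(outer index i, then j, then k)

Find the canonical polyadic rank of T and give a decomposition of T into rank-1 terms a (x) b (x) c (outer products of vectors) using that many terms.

Lower bound: the mode-2 unfolding of T (rows indexed by j, columns by (i,k) = (0,0), (0,1), (1,0), (1,1)) is [[3, -5, 6, -4], [-9, -9, -18, -12]].
There the 2×2 minor on rows j ∈ {0, 1}, columns (i,k) ∈ {(0,0), (0,1)} is det [[3, -5], [-9, -9]] = -72 ≠ 0, so this unfolding has rank ≥ 2; CP rank is at least every unfolding rank, so rank(T) ≥ 2. (Unfolding ranks only ever bound the CP rank from below — rank(T) can be strictly larger than all of them — so the matching upper bound has to come from an explicit 2-term decomposition.)
Upper bound — finding two terms. Write S_k = T[:,:,k] for the frontal slices: S₀ = [[3, -9], [6, -18]], S₁ = [[-5, -9], [-4, -12]].
If T = a₁ (x) b₁ (x) c₁ + a₂ (x) b₂ (x) c₂ then each S_k = c₁[k]·a₁b₁ᵀ + c₂[k]·a₂b₂ᵀ. S₀ and S₁ are linearly independent, so a₁b₁ᵀ and a₂b₂ᵀ must span the same plane of matrices: they are the rank-1 matrices of the form x·S₀ + y·S₁.
det(x·S₀ + y·S₁) is 72·xy + 24·y² = 24·(y)(3·x + y), vanishing at (x:y) = (1:0) and (1:-3).
M₁ = S₀ = [[3, -9], [6, -18]] = 3·[1, 2][1, -3]ᵀ and M₂ = S₀ − 3·S₁ = [[18, 18], [18, 18]] = 18·[1, 1][1, 1]ᵀ, so take a₁ = [1, 2], b₁ = [1, -3], a₂ = [1, 1], b₂ = [1, 1].
Each slice is an integer combination of E₁ = a₁b₁ᵀ and E₂ = a₂b₂ᵀ: S₀ = 3·E₁, S₁ = E₁ − 6·E₂; reading off coefficients, c₁ = [3, 1] and c₂ = [0, -6].
Hence T = [1, 2] (x) [1, -3] (x) [3, 1] + [1, 1] (x) [1, 1] (x) [0, -6], so rank(T) ≤ 2.
These bounds meet, so rank(T) = 2.
Check entry T[1,0,1] = -4: (2)·(1)·(1) + (1)·(1)·(-6) = -4.

rank(T) = 2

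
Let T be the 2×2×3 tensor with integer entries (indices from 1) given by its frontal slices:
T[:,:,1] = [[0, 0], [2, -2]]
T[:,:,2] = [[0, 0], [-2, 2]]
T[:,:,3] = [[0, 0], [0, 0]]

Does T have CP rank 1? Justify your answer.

The mode-1 fibre T[:,1,1] = [0, 2] gives a = [0, 1] (primitive direction); the mode-2 fibre T[2,:,1] = [2, -2] gives b = [1, -1]; then c[k] = T[2,1,k] / (a[2]·b[1]) = [2, -2, 0] / 1 = [2, -2, 0].
Expanding [0, 1] ⊗ [1, -1] ⊗ [2, -2, 0] reproduces all 12 entries of T, so T = [0, 1] ⊗ [1, -1] ⊗ [2, -2, 0] and rank(T) ≤ 1.
Equivalently every frontal slice T[:,:,k] is c[k] times the rank-1 matrix [0, 1] ⊗ [1, -1]. So T has rank 1 (it is nonzero).

Yes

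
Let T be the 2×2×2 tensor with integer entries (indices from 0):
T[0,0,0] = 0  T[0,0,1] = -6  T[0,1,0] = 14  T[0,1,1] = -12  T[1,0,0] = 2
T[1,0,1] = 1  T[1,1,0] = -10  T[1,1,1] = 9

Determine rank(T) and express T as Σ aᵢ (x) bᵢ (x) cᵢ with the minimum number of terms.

rank(T) = 2

Lower bound: the mode-2 unfolding of T (rows indexed by j, columns by (i,k) = (0,0), (0,1), (1,0), (1,1)) is [[0, -6, 2, 1], [14, -12, -10, 9]].
There the 2×2 minor on rows j ∈ {0, 1}, columns (i,k) ∈ {(0,0), (0,1)} is det [[0, -6], [14, -12]] = 84 ≠ 0, so this unfolding has rank ≥ 2; CP rank is at least every unfolding rank, so rank(T) ≥ 2. (This is only a lower bound: in general the CP rank may exceed every unfolding rank, so we still need to exhibit 2 rank-1 terms summing to T.)
Upper bound — finding two terms. Write S_k = T[:,:,k] for the frontal slices: S₀ = [[0, 14], [2, -10]], S₁ = [[-6, -12], [1, 9]].
If T = a₁ (x) b₁ (x) c₁ + a₂ (x) b₂ (x) c₂ then each S_k = c₁[k]·a₁b₁ᵀ + c₂[k]·a₂b₂ᵀ. S₀ and S₁ are linearly independent, so a₁b₁ᵀ and a₂b₂ᵀ must span the same plane of matrices: they are the rank-1 matrices of the form x·S₀ + y·S₁.
det(x·S₀ + y·S₁) is −28·x² + 70·xy − 42·y² = (-14)·(2·x − 3·y)(x − y), vanishing at (x:y) = (3:2) and (1:1).
M₁ = 3·S₀ + 2·S₁ = [[-12, 18], [8, -12]] = (-2)·[3, -2][2, -3]ᵀ and M₂ = S₀ + S₁ = [[-6, 2], [3, -1]] = −[2, -1][3, -1]ᵀ, so take a₁ = [3, -2], b₁ = [2, -3], a₂ = [2, -1], b₂ = [3, -1].
Each slice is an integer combination of E₁ = a₁b₁ᵀ and E₂ = a₂b₂ᵀ: S₀ = −2·E₁ + 2·E₂, S₁ = 2·E₁ − 3·E₂; reading off coefficients, c₁ = [-2, 2] and c₂ = [2, -3].
Hence T = [3, -2] (x) [2, -3] (x) [-2, 2] + [2, -1] (x) [3, -1] (x) [2, -3], so rank(T) ≤ 2.
These bounds meet, so rank(T) = 2.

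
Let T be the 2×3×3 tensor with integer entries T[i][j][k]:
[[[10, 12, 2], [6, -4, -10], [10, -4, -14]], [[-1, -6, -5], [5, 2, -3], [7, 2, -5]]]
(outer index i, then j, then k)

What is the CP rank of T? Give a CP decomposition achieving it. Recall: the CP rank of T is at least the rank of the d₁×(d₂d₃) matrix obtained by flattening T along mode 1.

rank(T) = 2

Lower bound: the mode-2 unfolding of T (rows indexed by j, columns by (i,k) = (0,0), (0,1), (0,2), (1,0), (1,1), (1,2)) is [[10, 12, 2, -1, -6, -5], [6, -4, -10, 5, 2, -3], [10, -4, -14, 7, 2, -5]].
There the 2×2 minor on rows j ∈ {0, 1}, columns (i,k) ∈ {(0,0), (0,1)} is det [[10, 12], [6, -4]] = -112 ≠ 0, so this unfolding has rank ≥ 2; CP rank is at least every unfolding rank, so rank(T) ≥ 2. (Unfolding ranks only ever bound the CP rank from below — rank(T) can be strictly larger than all of them — so the matching upper bound has to come from an explicit 2-term decomposition.)
Upper bound — finding two terms. Write S_k = T[:,:,k] for the frontal slices: S₀ = [[10, 6, 10], [-1, 5, 7]], S₁ = [[12, -4, -4], [-6, 2, 2]], S₂ = [[2, -10, -14], [-5, -3, -5]].
If T = a₁ ⊗ b₁ ⊗ c₁ + a₂ ⊗ b₂ ⊗ c₂ then each S_k = c₁[k]·a₁b₁ᵀ + c₂[k]·a₂b₂ᵀ. S₀ and S₁ are linearly independent, so a₁b₁ᵀ and a₂b₂ᵀ must span the same plane of matrices: they are the rank-1 matrices of the form x·S₀ + y·S₁.
The 2×2 minor of x·S₀ + y·S₁ on rows {0,1}, columns {0,1} is 56·x² + 112·xy = 56·(x + 2·y)(x), vanishing at (x:y) = (2:-1) and (0:1).
M₁ = 2·S₀ − S₁ = [[8, 16, 24], [4, 8, 12]] = 4·[2, 1][1, 2, 3]ᵀ and M₂ = S₁ = [[12, -4, -4], [-6, 2, 2]] = 2·[2, -1][3, -1, -1]ᵀ, so take a₁ = [2, 1], b₁ = [1, 2, 3], a₂ = [2, -1], b₂ = [3, -1, -1].
Each slice is an integer combination of E₁ = a₁b₁ᵀ and E₂ = a₂b₂ᵀ: S₀ = 2·E₁ + E₂, S₁ = 2·E₂, S₂ = −2·E₁ + E₂; reading off coefficients, c₁ = [2, 0, -2] and c₂ = [1, 2, 1].
Hence T = [2, 1] ⊗ [1, 2, 3] ⊗ [2, 0, -2] + [2, -1] ⊗ [3, -1, -1] ⊗ [1, 2, 1], so rank(T) ≤ 2.
These bounds meet, so rank(T) = 2.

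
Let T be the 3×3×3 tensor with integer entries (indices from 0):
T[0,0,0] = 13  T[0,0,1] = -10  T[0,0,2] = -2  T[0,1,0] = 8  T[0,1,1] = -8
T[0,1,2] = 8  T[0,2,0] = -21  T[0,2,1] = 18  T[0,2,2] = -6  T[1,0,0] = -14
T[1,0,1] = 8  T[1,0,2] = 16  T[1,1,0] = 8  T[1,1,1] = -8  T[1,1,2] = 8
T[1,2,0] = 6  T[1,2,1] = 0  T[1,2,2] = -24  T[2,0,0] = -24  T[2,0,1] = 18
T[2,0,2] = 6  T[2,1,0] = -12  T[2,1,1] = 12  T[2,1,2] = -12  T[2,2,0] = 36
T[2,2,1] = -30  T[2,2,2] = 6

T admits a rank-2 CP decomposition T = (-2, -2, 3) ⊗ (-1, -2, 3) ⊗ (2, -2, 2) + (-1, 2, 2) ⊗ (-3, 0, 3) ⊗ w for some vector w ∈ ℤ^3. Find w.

w = (3, -2, -2)

Subtract the known terms from T to get the rank-1 residual R = (-1, 2, 2) ⊗ (-3, 0, 3) ⊗ w, so R[i,j,k] = a[i]·b[j]·w[k]. Pick indices with nonzero a[0]·b[0] = (-1)·(-3) = 3. Only the fibre through (0,0,·) is needed: R[0,0,:] = T[0,0,:] − Σₗ aₗ[0]bₗ[0]cₗ = [13, -10, -2] − (-2)·(-1)·(2, -2, 2) = [9, -6, -6]. Then w[k] = R[0,0,k] / 3 for each k, giving w = [9, -6, -6] / 3 = (3, -2, -2).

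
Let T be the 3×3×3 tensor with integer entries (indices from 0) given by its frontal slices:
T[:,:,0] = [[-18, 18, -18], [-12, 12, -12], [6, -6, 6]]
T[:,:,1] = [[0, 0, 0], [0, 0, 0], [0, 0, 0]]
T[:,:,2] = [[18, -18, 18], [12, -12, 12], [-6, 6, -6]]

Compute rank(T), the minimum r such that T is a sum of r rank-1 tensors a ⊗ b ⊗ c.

Lower bound: T ≠ 0 (e.g. T[0,0,0] = -18), so rank(T) ≥ 1.
Upper bound: if T = a ⊗ b ⊗ c then every fibre of T is a multiple of the corresponding factor, so read the factors off the fibres through the nonzero entry T[0,0,0] = -18.
The mode-1 fibre T[:,0,0] = [-18, -12, 6] gives a = [3, 2, -1] (primitive direction); the mode-2 fibre T[0,:,0] = [-18, 18, -18] gives b = [1, -1, 1]; then c[k] = T[0,0,k] / (a[0]·b[0]) = [-18, 0, 18] / 3 = [-6, 0, 6].
Expanding [3, 2, -1] ⊗ [1, -1, 1] ⊗ [-6, 0, 6] reproduces all 27 entries of T, so T = [3, 2, -1] ⊗ [1, -1, 1] ⊗ [-6, 0, 6] and rank(T) ≤ 1.
These bounds meet, so rank(T) = 1.

1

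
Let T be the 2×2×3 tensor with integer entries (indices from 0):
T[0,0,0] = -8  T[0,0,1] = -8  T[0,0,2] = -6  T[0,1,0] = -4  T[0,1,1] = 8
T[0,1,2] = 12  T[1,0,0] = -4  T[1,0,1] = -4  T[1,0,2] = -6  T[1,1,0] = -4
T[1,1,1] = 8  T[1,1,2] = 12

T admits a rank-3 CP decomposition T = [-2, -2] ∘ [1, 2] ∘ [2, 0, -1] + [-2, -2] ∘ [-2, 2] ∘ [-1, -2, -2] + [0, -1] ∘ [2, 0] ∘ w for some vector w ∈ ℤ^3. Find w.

Subtract the known terms from T to get the rank-1 residual R = [0, -1] ∘ [2, 0] ∘ w, so R[i,j,k] = a[i]·b[j]·w[k]. Pick indices with nonzero a[1]·b[0] = (-1)·(2) = -2. Only the fibre through (1,0,·) is needed: R[1,0,:] = T[1,0,:] − Σₗ aₗ[1]bₗ[0]cₗ = [-4, -4, -6] − (-2)·(1)·[2, 0, -1] − (-2)·(-2)·[-1, -2, -2] = [4, 4, 0]. Then w[k] = R[1,0,k] / -2 for each k, giving w = [4, 4, 0] / -2 = [-2, -2, 0].

w = [-2, -2, 0]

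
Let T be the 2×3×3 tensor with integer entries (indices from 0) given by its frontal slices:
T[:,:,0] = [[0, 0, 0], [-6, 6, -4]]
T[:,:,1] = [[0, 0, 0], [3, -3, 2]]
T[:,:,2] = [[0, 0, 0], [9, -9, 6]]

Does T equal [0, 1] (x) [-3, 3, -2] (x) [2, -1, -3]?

Yes

Reconstruct entrywise from the claimed factors. For example, T[0,0,2] = 0 and Σₗ aₗ[0]bₗ[0]cₗ[2] = (0)·(-3)·(-3) = 0; checking all 18 entries, every one matches. The claim holds.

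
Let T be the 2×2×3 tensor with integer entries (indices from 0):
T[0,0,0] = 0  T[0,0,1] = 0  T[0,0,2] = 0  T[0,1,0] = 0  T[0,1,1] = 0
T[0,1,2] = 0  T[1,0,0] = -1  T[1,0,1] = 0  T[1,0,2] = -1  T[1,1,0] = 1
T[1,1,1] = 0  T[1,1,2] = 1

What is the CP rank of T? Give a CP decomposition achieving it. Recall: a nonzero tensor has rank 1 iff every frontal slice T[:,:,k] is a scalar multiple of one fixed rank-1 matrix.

rank(T) = 1

Lower bound: T ≠ 0 (e.g. T[1,0,0] = -1), so rank(T) ≥ 1.
Upper bound: if T = a ⊗ b ⊗ c then every fibre of T is a multiple of the corresponding factor, so read the factors off the fibres through the nonzero entry T[1,0,0] = -1.
The mode-1 fibre T[:,0,0] = [0, -1] gives a = [0, 1] (primitive direction); the mode-2 fibre T[1,:,0] = [-1, 1] gives b = [1, -1]; then c[k] = T[1,0,k] / (a[1]·b[0]) = [-1, 0, -1] / 1 = [-1, 0, -1].
Expanding [0, 1] ⊗ [1, -1] ⊗ [-1, 0, -1] reproduces all 12 entries of T, so T = [0, 1] ⊗ [1, -1] ⊗ [-1, 0, -1] and rank(T) ≤ 1.
These bounds meet, so rank(T) = 1.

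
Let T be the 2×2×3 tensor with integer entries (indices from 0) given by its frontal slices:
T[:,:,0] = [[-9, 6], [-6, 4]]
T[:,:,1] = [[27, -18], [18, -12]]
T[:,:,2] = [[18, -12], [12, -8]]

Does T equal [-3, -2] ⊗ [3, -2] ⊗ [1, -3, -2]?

Reconstruct entrywise from the claimed factors. For example, T[0,1,2] = -12 and Σₗ aₗ[0]bₗ[1]cₗ[2] = (-3)·(-2)·(-2) = -12; checking all 12 entries, every one matches. The claim holds.

Yes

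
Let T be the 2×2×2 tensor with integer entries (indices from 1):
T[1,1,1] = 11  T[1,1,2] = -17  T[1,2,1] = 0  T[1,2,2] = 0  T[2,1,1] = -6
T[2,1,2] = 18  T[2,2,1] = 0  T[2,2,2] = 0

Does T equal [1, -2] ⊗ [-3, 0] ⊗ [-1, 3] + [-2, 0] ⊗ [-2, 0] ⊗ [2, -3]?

No

Reconstruct entry (1,1,2) from the claimed factors: Σₗ aₗ[1]bₗ[1]cₗ[2] = (1)·(-3)·(3) + (-2)·(-2)·(-3) = -21, but T[1,1,2] = -17. The claim is false.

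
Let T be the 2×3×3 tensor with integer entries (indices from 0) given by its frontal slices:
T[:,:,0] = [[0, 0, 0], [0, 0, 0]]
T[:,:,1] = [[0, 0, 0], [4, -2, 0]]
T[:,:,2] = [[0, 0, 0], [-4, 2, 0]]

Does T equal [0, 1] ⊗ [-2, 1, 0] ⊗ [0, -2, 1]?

Reconstruct entry (1,0,2) from the claimed factors: Σₗ aₗ[1]bₗ[0]cₗ[2] = (1)·(-2)·(1) = -2, but T[1,0,2] = -4. The claim is false.

No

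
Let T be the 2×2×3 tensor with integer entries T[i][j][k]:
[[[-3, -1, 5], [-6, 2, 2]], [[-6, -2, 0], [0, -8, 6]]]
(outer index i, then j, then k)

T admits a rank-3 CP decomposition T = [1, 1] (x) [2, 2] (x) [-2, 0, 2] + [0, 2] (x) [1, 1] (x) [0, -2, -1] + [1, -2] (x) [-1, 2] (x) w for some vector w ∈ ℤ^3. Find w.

w = [-1, 1, -1]

Subtract the known terms from T to get the rank-1 residual R = [1, -2] (x) [-1, 2] (x) w, so R[i,j,k] = a[i]·b[j]·w[k]. Pick indices with nonzero a[0]·b[0] = (1)·(-1) = -1. Only the fibre through (0,0,·) is needed: R[0,0,:] = T[0,0,:] − Σₗ aₗ[0]bₗ[0]cₗ = [-3, -1, 5] − (1)·(2)·[-2, 0, 2] − (0)·(1)·[0, -2, -1] = [1, -1, 1]. Then w[k] = R[0,0,k] / -1 for each k, giving w = [1, -1, 1] / -1 = [-1, 1, -1].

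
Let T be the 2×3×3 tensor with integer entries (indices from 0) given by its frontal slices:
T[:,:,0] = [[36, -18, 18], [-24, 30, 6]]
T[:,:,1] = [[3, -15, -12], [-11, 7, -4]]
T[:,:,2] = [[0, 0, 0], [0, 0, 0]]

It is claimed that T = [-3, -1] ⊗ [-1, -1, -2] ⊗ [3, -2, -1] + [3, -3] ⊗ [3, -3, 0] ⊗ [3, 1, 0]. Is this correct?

Reconstruct entry (0,0,2) from the claimed factors: Σₗ aₗ[0]bₗ[0]cₗ[2] = (-3)·(-1)·(-1) + (3)·(3)·(0) = -3, but T[0,0,2] = 0. The claim is false.

No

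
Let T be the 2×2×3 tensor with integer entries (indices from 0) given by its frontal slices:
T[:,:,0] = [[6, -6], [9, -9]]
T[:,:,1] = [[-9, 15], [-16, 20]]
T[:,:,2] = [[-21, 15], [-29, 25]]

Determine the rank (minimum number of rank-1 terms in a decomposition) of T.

Lower bound: the mode-3 unfolding of T (rows indexed by k, columns by (i,j) = (0,0), (0,1), (1,0), (1,1)) is [[6, -6, 9, -9], [-9, 15, -16, 20], [-21, 15, -29, 25]].
There the 2×2 minor on rows k ∈ {0, 1}, columns (i,j) ∈ {(0,0), (0,1)} is det [[6, -6], [-9, 15]] = 36 ≠ 0, so this unfolding has rank ≥ 2; CP rank is at least every unfolding rank, so rank(T) ≥ 2. (This is only a lower bound: in general the CP rank may exceed every unfolding rank, so we still need to exhibit 2 rank-1 terms summing to T.)
Upper bound — finding two terms. Write S_k = T[:,:,k] for the frontal slices: S₀ = [[6, -6], [9, -9]], S₁ = [[-9, 15], [-16, 20]], S₂ = [[-21, 15], [-29, 25]].
If T = a₁ ∘ b₁ ∘ c₁ + a₂ ∘ b₂ ∘ c₂ then each S_k = c₁[k]·a₁b₁ᵀ + c₂[k]·a₂b₂ᵀ. S₀ and S₁ are linearly independent, so a₁b₁ᵀ and a₂b₂ᵀ must span the same plane of matrices: they are the rank-1 matrices of the form x·S₀ + y·S₁.
det(x·S₀ + y·S₁) is −30·xy + 60·y² = (-30)·(x − 2·y)(y), vanishing at (x:y) = (2:1) and (1:0).
M₁ = 2·S₀ + S₁ = [[3, 3], [2, 2]] = (3, 2)(1, 1)ᵀ and M₂ = S₀ = [[6, -6], [9, -9]] = 3·(2, 3)(1, -1)ᵀ, so take a₁ = (3, 2), b₁ = (1, 1), a₂ = (2, 3), b₂ = (1, -1).
Each slice is an integer combination of E₁ = a₁b₁ᵀ and E₂ = a₂b₂ᵀ: S₀ = 3·E₂, S₁ = E₁ − 6·E₂, S₂ = −E₁ − 9·E₂; reading off coefficients, c₁ = (0, 1, -1) and c₂ = (3, -6, -9).
Hence T = (3, 2) ∘ (1, 1) ∘ (0, 1, -1) + (2, 3) ∘ (1, -1) ∘ (3, -6, -9), so rank(T) ≤ 2.
These bounds meet, so rank(T) = 2.

2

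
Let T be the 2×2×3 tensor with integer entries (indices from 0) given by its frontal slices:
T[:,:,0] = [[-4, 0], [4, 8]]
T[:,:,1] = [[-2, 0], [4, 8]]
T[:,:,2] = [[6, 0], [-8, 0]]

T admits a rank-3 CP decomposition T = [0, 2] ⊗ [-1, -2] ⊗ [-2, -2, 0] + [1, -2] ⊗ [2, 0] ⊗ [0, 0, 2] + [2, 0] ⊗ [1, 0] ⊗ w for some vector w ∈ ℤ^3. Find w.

w = [-2, -1, 1]

Subtract the known terms from T to get the rank-1 residual R = [2, 0] ⊗ [1, 0] ⊗ w, so R[i,j,k] = a[i]·b[j]·w[k]. Pick indices with nonzero a[0]·b[0] = (2)·(1) = 2. Only the fibre through (0,0,·) is needed: R[0,0,:] = T[0,0,:] − Σₗ aₗ[0]bₗ[0]cₗ = [-4, -2, 6] − (0)·(-1)·[-2, -2, 0] − (1)·(2)·[0, 0, 2] = [-4, -2, 2]. Then w[k] = R[0,0,k] / 2 for each k, giving w = [-4, -2, 2] / 2 = [-2, -1, 1].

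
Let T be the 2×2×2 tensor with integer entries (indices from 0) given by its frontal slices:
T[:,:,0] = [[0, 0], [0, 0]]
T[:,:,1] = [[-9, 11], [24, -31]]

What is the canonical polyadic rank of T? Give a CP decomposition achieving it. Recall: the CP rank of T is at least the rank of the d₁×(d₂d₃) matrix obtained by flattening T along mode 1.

Lower bound: in the mode-2 unfolding of T (rows indexed by j, columns by (i,k)) the 2×2 minor on rows j ∈ {0, 1}, columns (i,k) ∈ {(0,1), (1,1)} is det [[-9, 24], [11, -31]] = 15 ≠ 0, so that unfolding has rank ≥ 2 and hence rank(T) ≥ 2 (CP rank is at least every unfolding rank, though it can be larger).
Upper bound: T[:,:,k] = c[k]·M for every slice, with c = (0, 1) and M = [[-9, 11], [24, -31]] (rows i, columns j).
Splitting M by its rows (i = 0, 1), M = (1, 0)(-9, 11)ᵀ + (0, 1)(24, -31)ᵀ.
Hence T = (1, 0) ∘ (-9, 11) ∘ (0, 1) + (0, 1) ∘ (24, -31) ∘ (0, 1), so rank(T) ≤ 2.
These bounds meet, so rank(T) = 2.

rank(T) = 2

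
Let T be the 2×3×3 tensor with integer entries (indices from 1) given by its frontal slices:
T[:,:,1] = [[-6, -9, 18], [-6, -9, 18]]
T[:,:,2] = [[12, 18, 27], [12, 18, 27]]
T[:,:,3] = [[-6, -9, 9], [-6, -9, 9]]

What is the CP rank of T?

2

Lower bound: the mode-3 unfolding of T (rows indexed by k, columns by (i,j) = (1,1), (1,2), (1,3), (2,1), (2,2), (2,3)) is [[-6, -9, 18, -6, -9, 18], [12, 18, 27, 12, 18, 27], [-6, -9, 9, -6, -9, 9]].
There the 2×2 minor on rows k ∈ {1, 2}, columns (i,j) ∈ {(1,1), (1,3)} is det [[-6, 18], [12, 27]] = -378 ≠ 0, so this unfolding has rank ≥ 2; CP rank is at least every unfolding rank, so rank(T) ≥ 2. (Unfolding ranks only ever bound the CP rank from below — rank(T) can be strictly larger than all of them — so the matching upper bound has to come from an explicit 2-term decomposition.)
Upper bound — finding two terms. Every mode-1 slice of T is a multiple of one matrix: T[i,:,:] = a[i]·M with a = [1, 1] and M = [[-6, 12, -6], [-9, 18, -9], [18, 27, 9]] (rows indexed by j, columns by k). So it suffices to write M as a sum of two rank-1 matrices.
The columns of M satisfy (column 2) = 5·(column 1) − 7·(column 3), so splitting by columns, M = [-6, -9, 18][1, 5, 0]ᵀ + [-6, -9, 9][0, -7, 1]ᵀ.
Hence T = [1, 1] (x) [-6, -9, 18] (x) [1, 5, 0] + [1, 1] (x) [-6, -9, 9] (x) [0, -7, 1], so rank(T) ≤ 2.
These bounds meet, so rank(T) = 2.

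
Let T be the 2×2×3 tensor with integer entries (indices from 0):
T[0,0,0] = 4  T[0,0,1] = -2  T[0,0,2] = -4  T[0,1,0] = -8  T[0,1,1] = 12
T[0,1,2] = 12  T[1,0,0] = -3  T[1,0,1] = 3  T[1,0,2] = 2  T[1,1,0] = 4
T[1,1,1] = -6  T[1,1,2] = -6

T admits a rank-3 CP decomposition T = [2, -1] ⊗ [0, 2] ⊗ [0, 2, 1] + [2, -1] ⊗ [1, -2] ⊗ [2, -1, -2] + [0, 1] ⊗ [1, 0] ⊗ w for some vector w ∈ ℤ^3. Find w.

w = [-1, 2, 0]

Subtract the known terms from T to get the rank-1 residual R = [0, 1] ⊗ [1, 0] ⊗ w, so R[i,j,k] = a[i]·b[j]·w[k]. Pick indices with nonzero a[1]·b[0] = (1)·(1) = 1. Only the fibre through (1,0,·) is needed: R[1,0,:] = T[1,0,:] − Σₗ aₗ[1]bₗ[0]cₗ = [-3, 3, 2] − (-1)·(0)·[0, 2, 1] − (-1)·(1)·[2, -1, -2] = [-1, 2, 0]. Then w[k] = R[1,0,k] / 1 for each k, giving w = [-1, 2, 0] / 1 = [-1, 2, 0].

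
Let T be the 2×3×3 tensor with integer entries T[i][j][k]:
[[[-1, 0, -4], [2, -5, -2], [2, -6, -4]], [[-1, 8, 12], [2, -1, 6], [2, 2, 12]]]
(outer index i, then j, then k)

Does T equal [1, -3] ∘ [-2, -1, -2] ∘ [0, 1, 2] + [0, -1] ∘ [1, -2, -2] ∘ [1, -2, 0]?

Reconstruct entry (0,0,0) from the claimed factors: Σₗ aₗ[0]bₗ[0]cₗ[0] = (1)·(-2)·(0) + (0)·(1)·(1) = 0, but T[0,0,0] = -1. The claim is false.

No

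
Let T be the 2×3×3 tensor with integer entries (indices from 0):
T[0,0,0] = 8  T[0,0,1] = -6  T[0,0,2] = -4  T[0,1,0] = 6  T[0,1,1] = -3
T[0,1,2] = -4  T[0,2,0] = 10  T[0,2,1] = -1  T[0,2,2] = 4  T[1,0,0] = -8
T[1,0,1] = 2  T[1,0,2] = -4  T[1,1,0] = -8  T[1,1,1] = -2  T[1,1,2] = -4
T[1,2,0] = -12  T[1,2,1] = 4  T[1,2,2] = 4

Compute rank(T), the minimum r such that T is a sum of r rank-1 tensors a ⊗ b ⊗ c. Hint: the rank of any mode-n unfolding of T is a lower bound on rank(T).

3

Lower bound: the mode-3 unfolding of T (rows indexed by k, columns by (i,j) = (0,0), (0,1), (0,2), (1,0), (1,1), (1,2)) is [[8, 6, 10, -8, -8, -12], [-6, -3, -1, 2, -2, 4], [-4, -4, 4, -4, -4, 4]].
There the 3×3 minor on rows k ∈ {0, 1, 2}, columns (i,j) ∈ {(0,0), (0,1), (0,2)} is det [[8, 6, 10], [-6, -3, -1], [-4, -4, 4]] = 160 ≠ 0, so this unfolding has rank ≥ 3; CP rank is at least every unfolding rank, so rank(T) ≥ 3. (Flattening ranks never certify an upper bound on CP rank; for that we must actually write T with 3 rank-1 terms.)
Upper bound: T is a sum of 3 rank-1 terms, T = [1, -2] ⊗ [0, 1, 1] ⊗ [2, 1, 0] + [1, -1] ⊗ [2, 1, 2] ⊗ [4, -2, 0] + [1, 1] ⊗ [1, 1, -1] ⊗ [0, -2, -4] (one valid choice — decompositions are not unique — normalised so each a, b is primitive with positive first nonzero entry; check it by expanding all entries), so rank(T) ≤ 3.
These bounds meet, so rank(T) = 3.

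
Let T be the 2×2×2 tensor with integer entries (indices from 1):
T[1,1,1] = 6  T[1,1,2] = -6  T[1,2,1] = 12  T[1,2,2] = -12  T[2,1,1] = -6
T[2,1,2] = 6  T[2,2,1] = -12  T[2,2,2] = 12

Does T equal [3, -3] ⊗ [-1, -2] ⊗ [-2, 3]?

Reconstruct entry (1,1,2) from the claimed factors: Σₗ aₗ[1]bₗ[1]cₗ[2] = (3)·(-1)·(3) = -9, but T[1,1,2] = -6. The claim is false.

No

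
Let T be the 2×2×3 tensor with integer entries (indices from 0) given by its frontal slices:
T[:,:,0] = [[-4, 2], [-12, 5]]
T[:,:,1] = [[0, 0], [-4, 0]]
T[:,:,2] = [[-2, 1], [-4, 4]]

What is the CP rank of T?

3

Lower bound: the mode-3 unfolding of T (rows indexed by k, columns by (i,j) = (0,0), (0,1), (1,0), (1,1)) is [[-4, 2, -12, 5], [0, 0, -4, 0], [-2, 1, -4, 4]].
There the 3×3 minor on rows k ∈ {0, 1, 2}, columns (i,j) ∈ {(0,0), (1,0), (1,1)} is det [[-4, -12, 5], [0, -4, 0], [-2, -4, 4]] = 24 ≠ 0, so this unfolding has rank ≥ 3; CP rank is at least every unfolding rank, so rank(T) ≥ 3. (Unfolding ranks only ever bound the CP rank from below — rank(T) can be strictly larger than all of them — so the matching upper bound has to come from an explicit 3-term decomposition.)
Upper bound: T is a sum of 3 rank-1 terms, T = [0, 1] ⊗ [1, 0] ⊗ [-2, -4, 4] + [0, 1] ⊗ [2, -1] ⊗ [-1, 0, -2] + [1, 2] ⊗ [2, -1] ⊗ [-2, 0, -1] (one valid choice — decompositions are not unique — normalised so each a, b is primitive with positive first nonzero entry; check it by expanding all entries), so rank(T) ≤ 3.
These bounds meet, so rank(T) = 3.
Check entry T[0,1,2] = 1: (0)·(0)·(4) + (0)·(-1)·(-2) + (1)·(-1)·(-1) = 1.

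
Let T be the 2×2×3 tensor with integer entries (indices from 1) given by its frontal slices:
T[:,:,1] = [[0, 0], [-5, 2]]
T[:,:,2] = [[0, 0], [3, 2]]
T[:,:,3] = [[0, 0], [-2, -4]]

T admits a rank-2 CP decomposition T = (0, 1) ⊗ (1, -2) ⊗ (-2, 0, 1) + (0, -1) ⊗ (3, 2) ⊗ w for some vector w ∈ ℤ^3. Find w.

w = (1, -1, 1)

Subtract the known terms from T to get the rank-1 residual R = (0, -1) ⊗ (3, 2) ⊗ w, so R[i,j,k] = a[i]·b[j]·w[k]. Pick indices with nonzero a[2]·b[1] = (-1)·(3) = -3. Only the fibre through (2,1,·) is needed: R[2,1,:] = T[2,1,:] − Σₗ aₗ[2]bₗ[1]cₗ = [-5, 3, -2] − (1)·(1)·(-2, 0, 1) = [-3, 3, -3]. Then w[k] = R[2,1,k] / -3 for each k, giving w = [-3, 3, -3] / -3 = (1, -1, 1).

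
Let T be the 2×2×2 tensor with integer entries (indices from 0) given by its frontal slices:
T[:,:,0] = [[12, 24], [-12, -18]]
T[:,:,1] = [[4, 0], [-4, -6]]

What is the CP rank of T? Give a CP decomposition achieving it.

Lower bound: the mode-1 unfolding of T (rows indexed by i, columns by (j,k) = (0,0), (0,1), (1,0), (1,1)) is [[12, 4, 24, 0], [-12, -4, -18, -6]].
There the 2×2 minor on rows i ∈ {0, 1}, columns (j,k) ∈ {(0,0), (1,0)} is det [[12, 24], [-12, -18]] = 72 ≠ 0, so this unfolding has rank ≥ 2; CP rank is at least every unfolding rank, so rank(T) ≥ 2. (Flattening ranks never certify an upper bound on CP rank; for that we must actually write T with 2 rank-1 terms.)
Upper bound — finding two terms. Write S_k = T[:,:,k] for the frontal slices: S₀ = [[12, 24], [-12, -18]], S₁ = [[4, 0], [-4, -6]].
If T = a₁ ⊗ b₁ ⊗ c₁ + a₂ ⊗ b₂ ⊗ c₂ then each S_k = c₁[k]·a₁b₁ᵀ + c₂[k]·a₂b₂ᵀ. S₀ and S₁ are linearly independent, so a₁b₁ᵀ and a₂b₂ᵀ must span the same plane of matrices: they are the rank-1 matrices of the form x·S₀ + y·S₁.
det(x·S₀ + y·S₁) is 72·x² − 48·xy − 24·y² = 24·(x − y)(3·x + y), vanishing at (x:y) = (1:1) and (1:-3).
M₁ = S₀ + S₁ = [[16, 24], [-16, -24]] = 8·[1, -1][2, 3]ᵀ and M₂ = S₀ − 3·S₁ = [[0, 24], [0, 0]] = 24·[1, 0][0, 1]ᵀ, so take a₁ = [1, -1], b₁ = [2, 3], a₂ = [1, 0], b₂ = [0, 1].
Each slice is an integer combination of E₁ = a₁b₁ᵀ and E₂ = a₂b₂ᵀ: S₀ = 6·E₁ + 6·E₂, S₁ = 2·E₁ − 6·E₂; reading off coefficients, c₁ = [6, 2] and c₂ = [6, -6].
Hence T = [1, -1] ⊗ [2, 3] ⊗ [6, 2] + [1, 0] ⊗ [0, 1] ⊗ [6, -6], so rank(T) ≤ 2.
These bounds meet, so rank(T) = 2.

rank(T) = 2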